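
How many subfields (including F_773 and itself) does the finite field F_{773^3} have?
F_{773^3} has 2 subfields

The subfields of F_{p^n} are exactly the fields F_{p^d} for d | n (each is the fixed field of the unique index-d subgroup of Gal(F_{p^n}/F_p) ≅ Z/nZ). The divisors of n = 3 are {1, 3}, giving 2 subfields: F_{773^1}, F_{773^3}.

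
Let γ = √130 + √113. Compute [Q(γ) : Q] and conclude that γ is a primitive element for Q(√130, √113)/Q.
[Q(γ) : Q] = 4 (equivalently, Q(γ) = Q(√130, √113))

Obviously Q(γ) ⊆ Q(√130, √113), and [Q(√130, √113):Q] = 4 (since 130, 113 are distinct squarefree integers > 1 with 14690 not a perfect square). To show equality we compute the minimal polynomial of γ. From γ = √130 + √113: γ^2 = 130 + 2√(14690) + 113 = 243 + 2√(14690), so γ^2 - 243 = 2√(14690); squaring, (γ^2 - 243)^2 = 4·14690, i.e. γ^4 - 486γ^2 + 59049 - 58760 = 0, i.e. γ^4 - 486γ^2 + 289 = 0. So γ is a root of x^4 - 486x^2 + 289. This polynomial is irreducible over Q: it has no rational root (each ±√130 ± √113 is irrational), and any factorization into two quadratics over Q would force √(14690) ∈ Q (pairing opposite roots) or √130, √113 ∈ Q (other pairings), all impossible. Hence [Q(γ):Q] = 4 = [Q(√130, √113):Q], so Q(γ) = Q(√130, √113).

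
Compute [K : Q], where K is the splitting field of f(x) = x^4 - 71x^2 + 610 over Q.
[K : Q] = 4

Solving the quadratic in x^2: x^2 = (71 ± √(71^2 - 4·610))/2 = (71 ± √2601)/2 = (71 ± 51)/2, giving x^2 = 61 or x^2 = 10. So f(x) = (x^2 - 61)(x^2 - 10) and the roots of f are ±√61, ±√10. Hence the splitting field is K = Q(√61, √10). Since 61 and 10 are distinct squarefree integers > 1, their product 610 is not a perfect square, so √10 ∉ Q(√61). By the tower law [K:Q] = [Q(√61,√10):Q(√61)] · [Q(√61):Q] = 2 · 2 = 4.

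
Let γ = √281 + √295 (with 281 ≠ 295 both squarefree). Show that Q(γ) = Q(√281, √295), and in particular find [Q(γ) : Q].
[Q(γ) : Q] = 4 (equivalently, Q(γ) = Q(√281, √295))

Obviously Q(γ) ⊆ Q(√281, √295), and [Q(√281, √295):Q] = 4 (since 281, 295 are distinct squarefree integers > 1 with 82895 not a perfect square). To show equality we compute the minimal polynomial of γ. From γ = √281 + √295: γ^2 = 281 + 2√(82895) + 295 = 576 + 2√(82895), so γ^2 - 576 = 2√(82895); squaring, (γ^2 - 576)^2 = 4·82895, i.e. γ^4 - 1152γ^2 + 331776 - 331580 = 0, i.e. γ^4 - 1152γ^2 + 196 = 0. So γ is a root of x^4 - 1152x^2 + 196. This polynomial is irreducible over Q: it has no rational root (each ±√281 ± √295 is irrational), and any factorization into two quadratics over Q would force √(82895) ∈ Q (pairing opposite roots) or √281, √295 ∈ Q (other pairings), all impossible. Hence [Q(γ):Q] = 4 = [Q(√281, √295):Q], so Q(γ) = Q(√281, √295).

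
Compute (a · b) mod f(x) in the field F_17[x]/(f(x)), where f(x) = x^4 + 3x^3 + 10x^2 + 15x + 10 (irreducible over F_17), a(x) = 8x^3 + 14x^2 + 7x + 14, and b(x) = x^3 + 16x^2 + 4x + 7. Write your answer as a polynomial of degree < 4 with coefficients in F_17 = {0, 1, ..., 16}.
a · b ≡ 12x^3 + 6x^2 + 11x + 6 (mod f(x))

Multiply in F_17[x]: a(x)·b(x) = (8x^3 + 14x^2 + 7x + 14)·(x^3 + 16x^2 + 4x + 7) = 8x^6 + 6x^5 + 8x^4 + 10x^2 + 3x + 13. This has degree ≥ 4, so divide by f(x) over F_17: 8x^6 + 6x^5 + 8x^4 + 10x^2 + 3x + 13 = (8x^2 + 16x + 16)·(x^4 + 3x^3 + 10x^2 + 15x + 10) + (12x^3 + 6x^2 + 11x + 6). Hence a·b ≡ 12x^3 + 6x^2 + 11x + 6 (mod f). (F_17[x]/(f) is a field with 17^4 = 83521 elements since f is irreducible of degree 4.)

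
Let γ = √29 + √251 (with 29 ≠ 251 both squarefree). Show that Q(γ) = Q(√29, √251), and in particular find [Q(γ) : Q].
[Q(γ) : Q] = 4 (equivalently, Q(γ) = Q(√29, √251))

Obviously Q(γ) ⊆ Q(√29, √251), and [Q(√29, √251):Q] = 4 (since 29, 251 are distinct squarefree integers > 1 with 7279 not a perfect square). To show equality we compute the minimal polynomial of γ. From γ = √29 + √251: γ^2 = 29 + 2√(7279) + 251 = 280 + 2√(7279), so γ^2 - 280 = 2√(7279); squaring, (γ^2 - 280)^2 = 4·7279, i.e. γ^4 - 560γ^2 + 78400 - 29116 = 0, i.e. γ^4 - 560γ^2 + 49284 = 0. So γ is a root of x^4 - 560x^2 + 49284. This polynomial is irreducible over Q: it has no rational root (each ±√29 ± √251 is irrational), and any factorization into two quadratics over Q would force √(7279) ∈ Q (pairing opposite roots) or √29, √251 ∈ Q (other pairings), all impossible. Hence [Q(γ):Q] = 4 = [Q(√29, √251):Q], so Q(γ) = Q(√29, √251).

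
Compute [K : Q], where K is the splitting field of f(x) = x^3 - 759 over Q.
[K : Q] = 6

The roots of x^3 - 759 are ∛759, ω∛759, ω^2∛759 where ω = e^(2πi/3) is a primitive cube root of unity, so K = Q(∛759, ω). Now [Q(∛759):Q] = 3 (since 759 is not a perfect cube, x^3 - 759 is irreducible) and [Q(ω):Q] = 2. Both 2 and 3 divide [K:Q], and [K:Q] ≤ 3·2 = 6, so [K:Q] = 6. (Equivalently: Q(∛759) ⊂ R but ω ∉ R, so [K : Q(∛759)] = 2.)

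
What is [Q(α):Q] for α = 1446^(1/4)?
[Q(α):Q] = 4

α is a root of x^4 - 1446. By Eisenstein's criterion at the prime p = 2 (which divides the constant term 1446 but p^2 = 4 does not, since 1446 is squarefree), x^4 - 1446 is irreducible over Q. Hence [Q(α):Q] = 4.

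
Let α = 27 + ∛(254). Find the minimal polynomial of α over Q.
m_α(x) = x^3 - 81x^2 + 2187x - 19937

Set β = α - 27 = ∛(254), so β^3 = 254. Then (α - 27)^3 - 254 = 0, i.e. α is a root of g(x) = (x - 27)^3 - 254 = x^3 - 81x^2 + 2187x - 19937. Since g(x) = h(x - 27) where h(x) = x^3 - 254, and h is irreducible over Q (because 254 is not a perfect cube, so h has no rational root, and a monic cubic with no rational root is irreducible), g is also irreducible (irreducibility is preserved under the substitution x → x - 27). Hence m_α(x) = x^3 - 81x^2 + 2187x - 19937.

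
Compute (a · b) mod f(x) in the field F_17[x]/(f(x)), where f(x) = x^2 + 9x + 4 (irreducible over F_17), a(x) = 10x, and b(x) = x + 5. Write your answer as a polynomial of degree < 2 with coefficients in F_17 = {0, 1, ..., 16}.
a · b ≡ 11x + 11 (mod f(x))

Multiply in F_17[x]: a(x)·b(x) = (10x)·(x + 5) = 10x^2 + 16x. This has degree ≥ 2, so divide by f(x) over F_17: 10x^2 + 16x = (10)·(x^2 + 9x + 4) + (11x + 11). Hence a·b ≡ 11x + 11 (mod f). (F_17[x]/(f) is a field with 17^2 = 289 elements since f is irreducible of degree 2.)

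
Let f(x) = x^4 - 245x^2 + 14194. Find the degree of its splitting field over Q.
[K : Q] = 4

Solving the quadratic in x^2: x^2 = (245 ± √(245^2 - 4·14194))/2 = (245 ± √3249)/2 = (245 ± 57)/2, giving x^2 = 94 or x^2 = 151. So f(x) = (x^2 - 94)(x^2 - 151) and the roots of f are ±√94, ±√151. Hence the splitting field is K = Q(√94, √151). Since 94 and 151 are distinct squarefree integers > 1, their product 14194 is not a perfect square, so √151 ∉ Q(√94). By the tower law [K:Q] = [Q(√94,√151):Q(√94)] · [Q(√94):Q] = 2 · 2 = 4.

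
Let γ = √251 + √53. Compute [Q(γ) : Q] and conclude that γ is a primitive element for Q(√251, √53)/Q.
[Q(γ) : Q] = 4 (equivalently, Q(γ) = Q(√251, √53))

Obviously Q(γ) ⊆ Q(√251, √53), and [Q(√251, √53):Q] = 4 (since 251, 53 are distinct squarefree integers > 1 with 13303 not a perfect square). To show equality we compute the minimal polynomial of γ. From γ = √251 + √53: γ^2 = 251 + 2√(13303) + 53 = 304 + 2√(13303), so γ^2 - 304 = 2√(13303); squaring, (γ^2 - 304)^2 = 4·13303, i.e. γ^4 - 608γ^2 + 92416 - 53212 = 0, i.e. γ^4 - 608γ^2 + 39204 = 0. So γ is a root of x^4 - 608x^2 + 39204. This polynomial is irreducible over Q: it has no rational root (each ±√251 ± √53 is irrational), and any factorization into two quadratics over Q would force √(13303) ∈ Q (pairing opposite roots) or √251, √53 ∈ Q (other pairings), all impossible. Hence [Q(γ):Q] = 4 = [Q(√251, √53):Q], so Q(γ) = Q(√251, √53).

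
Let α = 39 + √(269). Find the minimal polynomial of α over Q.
m_α(x) = x^2 - 78x + 1252

From α - 39 = √(269), squaring gives (α - 39)^2 = 269, i.e. α^2 - 78α + 1521 = 269, so α^2 - 78α + 1252 = 0. The discriminant of x^2 - 78x + 1252 is (-78)^2 - 4·(1252) = 6084 - 5008 = 1076, and 4·(269) is not a perfect square in Q since 269 is squarefree and ≠ 1. Hence x^2 - 78x + 1252 is irreducible over Q and is the minimal polynomial of α.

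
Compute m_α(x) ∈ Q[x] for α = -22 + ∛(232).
m_α(x) = x^3 + 66x^2 + 1452x + 10416

Set β = α + 22 = ∛(232), so β^3 = 232. Then (α + 22)^3 - 232 = 0, i.e. α is a root of g(x) = (x + 22)^3 - 232 = x^3 + 66x^2 + 1452x + 10416. Since g(x) = h(x + 22) where h(x) = x^3 - 232, and h is irreducible over Q (because 232 is not a perfect cube, so h has no rational root, and a monic cubic with no rational root is irreducible), g is also irreducible (irreducibility is preserved under the substitution x → x + 22). Hence m_α(x) = x^3 + 66x^2 + 1452x + 10416.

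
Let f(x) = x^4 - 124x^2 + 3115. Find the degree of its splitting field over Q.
[K : Q] = 4

Solving the quadratic in x^2: x^2 = (124 ± √(124^2 - 4·3115))/2 = (124 ± √2916)/2 = (124 ± 54)/2, giving x^2 = 89 or x^2 = 35. So f(x) = (x^2 - 89)(x^2 - 35) and the roots of f are ±√89, ±√35. Hence the splitting field is K = Q(√89, √35). Since 89 and 35 are distinct squarefree integers > 1, their product 3115 is not a perfect square, so √35 ∉ Q(√89). By the tower law [K:Q] = [Q(√89,√35):Q(√89)] · [Q(√89):Q] = 2 · 2 = 4.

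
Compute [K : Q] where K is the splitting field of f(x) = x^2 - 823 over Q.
[K : Q] = 2

f(x) = x^2 - 823 factors as (x - √823)(x + √823). The splitting field is K = Q(√823). Since 823 is squarefree and > 1, it is not a perfect square, so x^2 - 823 is irreducible over Q and [Q(√823) : Q] = 2. Hence [K : Q] = 2.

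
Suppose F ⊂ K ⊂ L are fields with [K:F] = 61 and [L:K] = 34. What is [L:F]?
[L:F] = 2074

The tower law says that for any tower of field extensions F ⊂ K ⊂ L with finite degrees, [L:F] = [L:K] · [K:F]. Here this gives [L:F] = 34 · 61 = 2074.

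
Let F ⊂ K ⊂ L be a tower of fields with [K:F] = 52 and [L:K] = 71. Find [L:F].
[L:F] = 3692

The tower law says that for any tower of field extensions F ⊂ K ⊂ L with finite degrees, [L:F] = [L:K] · [K:F]. Here this gives [L:F] = 71 · 52 = 3692.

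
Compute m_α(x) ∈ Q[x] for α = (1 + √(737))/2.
m_α(x) = x^2 - x - 184

From 2α - 1 = √(737), squaring gives (2α - 1)^2 = 737, i.e. 4α^2 - 4α + 1 = 737, so α^2 - α + (1 - 737)/4 = 0. Since 737 ≡ 1 (mod 4), (1 - 737)/4 = -184 ∈ Z. The polynomial x^2 - x - 184 has discriminant 1 - 4·(-184) = 737, which is not a perfect square in Q (d = 737 is squarefree and ≠ 1), so x^2 - x - 184 is irreducible over Q. It is the minimal polynomial of α.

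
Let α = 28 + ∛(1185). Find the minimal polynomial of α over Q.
m_α(x) = x^3 - 84x^2 + 2352x - 23137

Set β = α - 28 = ∛(1185), so β^3 = 1185. Then (α - 28)^3 - 1185 = 0, i.e. α is a root of g(x) = (x - 28)^3 - 1185 = x^3 - 84x^2 + 2352x - 23137. Since g(x) = h(x - 28) where h(x) = x^3 - 1185, and h is irreducible over Q (because 1185 is not a perfect cube, so h has no rational root, and a monic cubic with no rational root is irreducible), g is also irreducible (irreducibility is preserved under the substitution x → x - 28). Hence m_α(x) = x^3 - 84x^2 + 2352x - 23137.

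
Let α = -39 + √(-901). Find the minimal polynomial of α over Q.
m_α(x) = x^2 + 78x + 2422

From α + 39 = √(-901), squaring gives (α + 39)^2 = -901, i.e. α^2 + 78α + 1521 = -901, so α^2 + 78α + 2422 = 0. The discriminant of x^2 + 78x + 2422 is (78)^2 - 4·(2422) = 6084 - 9688 = -3604, and 4·(-901) is not a perfect square in Q since -901 is squarefree and ≠ 1. Hence x^2 + 78x + 2422 is irreducible over Q and is the minimal polynomial of α.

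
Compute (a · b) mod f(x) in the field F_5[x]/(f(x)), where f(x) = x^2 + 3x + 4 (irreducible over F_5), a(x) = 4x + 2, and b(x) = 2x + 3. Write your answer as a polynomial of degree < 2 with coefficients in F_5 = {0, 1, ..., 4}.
a · b ≡ 2x + 4 (mod f(x))

Multiply in F_5[x]: a(x)·b(x) = (4x + 2)·(2x + 3) = 3x^2 + x + 1. This has degree ≥ 2, so divide by f(x) over F_5: 3x^2 + x + 1 = (3)·(x^2 + 3x + 4) + (2x + 4). Hence a·b ≡ 2x + 4 (mod f). (F_5[x]/(f) is a field with 5^2 = 25 elements since f is irreducible of degree 2.)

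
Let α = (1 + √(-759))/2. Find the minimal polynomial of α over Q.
m_α(x) = x^2 - x + 190

From 2α - 1 = √(-759), squaring gives (2α - 1)^2 = -759, i.e. 4α^2 - 4α + 1 = -759, so α^2 - α + (1 + 759)/4 = 0. Since -759 ≡ 1 (mod 4), (1 + 759)/4 = 190 ∈ Z. The polynomial x^2 - x + 190 has discriminant 1 - 4·(190) = -759, which is not a perfect square in Q (d = -759 is squarefree and ≠ 1), so x^2 - x + 190 is irreducible over Q. It is the minimal polynomial of α.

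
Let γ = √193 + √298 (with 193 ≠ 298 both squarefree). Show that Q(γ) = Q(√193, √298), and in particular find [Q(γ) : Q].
[Q(γ) : Q] = 4 (equivalently, Q(γ) = Q(√193, √298))

Obviously Q(γ) ⊆ Q(√193, √298), and [Q(√193, √298):Q] = 4 (since 193, 298 are distinct squarefree integers > 1 with 57514 not a perfect square). To show equality we compute the minimal polynomial of γ. From γ = √193 + √298: γ^2 = 193 + 2√(57514) + 298 = 491 + 2√(57514), so γ^2 - 491 = 2√(57514); squaring, (γ^2 - 491)^2 = 4·57514, i.e. γ^4 - 982γ^2 + 241081 - 230056 = 0, i.e. γ^4 - 982γ^2 + 11025 = 0. So γ is a root of x^4 - 982x^2 + 11025. This polynomial is irreducible over Q: it has no rational root (each ±√193 ± √298 is irrational), and any factorization into two quadratics over Q would force √(57514) ∈ Q (pairing opposite roots) or √193, √298 ∈ Q (other pairings), all impossible. Hence [Q(γ):Q] = 4 = [Q(√193, √298):Q], so Q(γ) = Q(√193, √298).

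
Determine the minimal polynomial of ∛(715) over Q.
m_α(x) = x^3 - 715

α satisfies α^3 = 715, so x^3 - 715 annihilates α. By the rational root test, a rational root p/q (in lowest terms) of x^3 - 715 would satisfy p^3 = 715 q^3, forcing q = 1 and p^3 = 715; but 715 is not a perfect cube, contradiction. A monic cubic over Q with no rational root is irreducible (any nontrivial factorization would include a linear factor). Hence x^3 - 715 is the minimal polynomial of α, and in particular [Q(α):Q] = 3.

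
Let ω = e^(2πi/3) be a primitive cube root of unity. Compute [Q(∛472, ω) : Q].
[Q(∛472, ω) : Q] = 6

[Q(∛472):Q] = 3 (min poly x^3 - 472, irreducible since 472 is not a perfect cube). [Q(ω):Q] = 2 (min poly x^2 + x + 1). Since Q(∛472) ⊂ R and ω ∉ R, we have ω ∉ Q(∛472), so x^2 + x + 1 remains irreducible over Q(∛472) and [Q(∛472, ω) : Q(∛472)] = 2. By the tower law, [Q(∛472, ω) : Q] = 3 · 2 = 6. (In fact Q(∛472, ω) is the splitting field of x^3 - 472 over Q.)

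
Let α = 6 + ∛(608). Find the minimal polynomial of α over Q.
m_α(x) = x^3 - 18x^2 + 108x - 824

Set β = α - 6 = ∛(608), so β^3 = 608. Then (α - 6)^3 - 608 = 0, i.e. α is a root of g(x) = (x - 6)^3 - 608 = x^3 - 18x^2 + 108x - 824. Since g(x) = h(x - 6) where h(x) = x^3 - 608, and h is irreducible over Q (because 608 is not a perfect cube, so h has no rational root, and a monic cubic with no rational root is irreducible), g is also irreducible (irreducibility is preserved under the substitution x → x - 6). Hence m_α(x) = x^3 - 18x^2 + 108x - 824.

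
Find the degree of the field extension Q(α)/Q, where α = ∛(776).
[Q(α):Q] = 3

The minimal polynomial of α is x^3 - 776, irreducible over Q since 776 is not a perfect cube (so x^3 - 776 has no rational root). Hence [Q(α):Q] = deg(m_α) = 3.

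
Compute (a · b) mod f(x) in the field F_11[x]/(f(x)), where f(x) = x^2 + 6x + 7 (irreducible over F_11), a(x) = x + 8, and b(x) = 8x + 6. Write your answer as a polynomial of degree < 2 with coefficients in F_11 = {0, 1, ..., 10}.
a · b ≡ 3 (mod f(x))

Multiply in F_11[x]: a(x)·b(x) = (x + 8)·(8x + 6) = 8x^2 + 4x + 4. This has degree ≥ 2, so divide by f(x) over F_11: 8x^2 + 4x + 4 = (8)·(x^2 + 6x + 7) + (3). Hence a·b ≡ 3 (mod f). (F_11[x]/(f) is a field with 11^2 = 121 elements since f is irreducible of degree 2.)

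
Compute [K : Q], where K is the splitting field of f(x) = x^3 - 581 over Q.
[K : Q] = 6

The roots of x^3 - 581 are ∛581, ω∛581, ω^2∛581 where ω = e^(2πi/3) is a primitive cube root of unity, so K = Q(∛581, ω). Now [Q(∛581):Q] = 3 (since 581 is not a perfect cube, x^3 - 581 is irreducible) and [Q(ω):Q] = 2. Both 2 and 3 divide [K:Q], and [K:Q] ≤ 3·2 = 6, so [K:Q] = 6. (Equivalently: Q(∛581) ⊂ R but ω ∉ R, so [K : Q(∛581)] = 2.)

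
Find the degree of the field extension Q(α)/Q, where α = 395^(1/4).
[Q(α):Q] = 4

α is a root of x^4 - 395. By Eisenstein's criterion at the prime p = 5 (which divides the constant term 395 but p^2 = 25 does not, since 395 is squarefree), x^4 - 395 is irreducible over Q. Hence [Q(α):Q] = 4.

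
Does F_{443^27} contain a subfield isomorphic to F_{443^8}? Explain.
No: F_{443^8} is not a subfield of F_{443^27}

F_{p^m} embeds in F_{p^n} iff m | n. Here 8 ∤ 27 (since 27 = 3·8 + 3 with remainder 3 ≠ 0), so F_{443^8} is not a subfield of F_{443^27}. Equivalently: if it were, the tower law would give 8 = [F_{443^8}:F_443] dividing [F_{443^27}:F_443] = 27, contradiction.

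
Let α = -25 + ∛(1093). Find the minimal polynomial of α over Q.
m_α(x) = x^3 + 75x^2 + 1875x + 14532

Set β = α + 25 = ∛(1093), so β^3 = 1093. Then (α + 25)^3 - 1093 = 0, i.e. α is a root of g(x) = (x + 25)^3 - 1093 = x^3 + 75x^2 + 1875x + 14532. Since g(x) = h(x + 25) where h(x) = x^3 - 1093, and h is irreducible over Q (because 1093 is not a perfect cube, so h has no rational root, and a monic cubic with no rational root is irreducible), g is also irreducible (irreducibility is preserved under the substitution x → x + 25). Hence m_α(x) = x^3 + 75x^2 + 1875x + 14532.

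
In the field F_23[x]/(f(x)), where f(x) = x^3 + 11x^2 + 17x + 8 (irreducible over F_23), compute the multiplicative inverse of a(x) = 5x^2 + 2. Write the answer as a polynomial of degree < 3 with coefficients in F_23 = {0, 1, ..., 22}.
a(x)^(-1) ≡ 21x^2 + 20x + 1 (mod f(x))

Since f is irreducible over F_23, F_23[x]/(f) is a field and a(x) ≠ 0 has an inverse. Apply the extended Euclidean algorithm to f(x) and a(x) in F_23[x]: f(x) = (14x + 16)·a(x) + (12x + 22);  a(x) = (10x + 20)·(12x + 22) + (22). The last nonzero remainder is the constant 22 = gcd(f, a) in F_23. Back-substituting through the division chain expresses 22 = s(x)·a(x) + t(x)·f(x) with s(x) ≡ 2x^2 + 3x + 22 (mod f), so (2x^2 + 3x + 22)·a(x) ≡ 22 (mod f). Multiplying by 22^(-1) ≡ 22 in F_23 gives a(x)^(-1) ≡ 22·(2x^2 + 3x + 22) ≡ 21x^2 + 20x + 1 (mod f). Check: (5x^2 + 2)·(21x^2 + 20x + 1) = 13x^4 + 8x^3 + x^2 + 17x + 2 ≡ 1 (mod x^3 + 11x^2 + 17x + 8).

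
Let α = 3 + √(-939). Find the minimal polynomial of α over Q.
m_α(x) = x^2 - 6x + 948

From α - 3 = √(-939), squaring gives (α - 3)^2 = -939, i.e. α^2 - 6α + 9 = -939, so α^2 - 6α + 948 = 0. The discriminant of x^2 - 6x + 948 is (-6)^2 - 4·(948) = 36 - 3792 = -3756, and 4·(-939) is not a perfect square in Q since -939 is squarefree and ≠ 1. Hence x^2 - 6x + 948 is irreducible over Q and is the minimal polynomial of α.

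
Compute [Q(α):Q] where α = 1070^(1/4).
[Q(α):Q] = 4

α is a root of x^4 - 1070. By Eisenstein's criterion at the prime p = 2 (which divides the constant term 1070 but p^2 = 4 does not, since 1070 is squarefree), x^4 - 1070 is irreducible over Q. Hence [Q(α):Q] = 4.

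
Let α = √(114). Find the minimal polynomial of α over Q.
m_α(x) = x^2 - 114

α satisfies α^2 - 114 = 0, so x^2 - 114 annihilates α. Since d = 114 is squarefree and ≠ 1, it is not a perfect square in Q, so x^2 - 114 has no rational root and is therefore irreducible over Q (a degree-2 polynomial over a field is irreducible iff it has no root). Hence m_α(x) = x^2 - 114.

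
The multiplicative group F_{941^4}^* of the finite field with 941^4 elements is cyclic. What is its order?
|F_{941^4}^*| = 784076601360

F_{941^4} has 941^4 = 784076601361 elements; its multiplicative group consists of all nonzero elements, so |F_{941^4}^*| = 784076601361 - 1 = 784076601360. (It is cyclic since any finite subgroup of the multiplicative group of a field is cyclic.)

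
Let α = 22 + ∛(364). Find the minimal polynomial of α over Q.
m_α(x) = x^3 - 66x^2 + 1452x - 11012

Set β = α - 22 = ∛(364), so β^3 = 364. Then (α - 22)^3 - 364 = 0, i.e. α is a root of g(x) = (x - 22)^3 - 364 = x^3 - 66x^2 + 1452x - 11012. Since g(x) = h(x - 22) where h(x) = x^3 - 364, and h is irreducible over Q (because 364 is not a perfect cube, so h has no rational root, and a monic cubic with no rational root is irreducible), g is also irreducible (irreducibility is preserved under the substitution x → x - 22). Hence m_α(x) = x^3 - 66x^2 + 1452x - 11012.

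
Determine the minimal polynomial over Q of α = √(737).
m_α(x) = x^2 - 737

α satisfies α^2 - 737 = 0, so x^2 - 737 annihilates α. Since d = 737 is squarefree and ≠ 1, it is not a perfect square in Q, so x^2 - 737 has no rational root and is therefore irreducible over Q (a degree-2 polynomial over a field is irreducible iff it has no root). Hence m_α(x) = x^2 - 737.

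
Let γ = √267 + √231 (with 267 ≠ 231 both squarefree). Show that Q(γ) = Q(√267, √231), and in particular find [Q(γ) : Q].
[Q(γ) : Q] = 4 (equivalently, Q(γ) = Q(√267, √231))

Obviously Q(γ) ⊆ Q(√267, √231), and [Q(√267, √231):Q] = 4 (since 267, 231 are distinct squarefree integers > 1 with 61677 not a perfect square). To show equality we compute the minimal polynomial of γ. From γ = √267 + √231: γ^2 = 267 + 2√(61677) + 231 = 498 + 2√(61677), so γ^2 - 498 = 2√(61677); squaring, (γ^2 - 498)^2 = 4·61677, i.e. γ^4 - 996γ^2 + 248004 - 246708 = 0, i.e. γ^4 - 996γ^2 + 1296 = 0. So γ is a root of x^4 - 996x^2 + 1296. This polynomial is irreducible over Q: it has no rational root (each ±√267 ± √231 is irrational), and any factorization into two quadratics over Q would force √(61677) ∈ Q (pairing opposite roots) or √267, √231 ∈ Q (other pairings), all impossible. Hence [Q(γ):Q] = 4 = [Q(√267, √231):Q], so Q(γ) = Q(√267, √231).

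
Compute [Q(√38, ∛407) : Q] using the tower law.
[Q(√38, ∛407) : Q] = 6

Let L = Q(√38, ∛407). Since Q(√38) ⊂ L and [Q(√38):Q] = 2, the tower law gives 2 | [L:Q]. Likewise Q(∛407) ⊂ L with [Q(∛407):Q] = 3 (because 407 is not a perfect cube), so 3 | [L:Q]. As gcd(2,3) = 1, [L:Q] is divisible by 6. Conversely L is generated over Q by √38 and ∛407, so [L:Q] ≤ 2·3 = 6. Therefore [Q(√38, ∛407) : Q] = 6.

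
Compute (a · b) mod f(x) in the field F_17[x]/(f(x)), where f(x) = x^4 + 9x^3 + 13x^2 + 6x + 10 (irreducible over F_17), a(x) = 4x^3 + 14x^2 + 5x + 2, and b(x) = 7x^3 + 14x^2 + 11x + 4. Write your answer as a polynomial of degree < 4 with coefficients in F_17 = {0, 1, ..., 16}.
a · b ≡ 3x^3 + 15x^2 + 4x (mod f(x))

Multiply in F_17[x]: a(x)·b(x) = (4x^3 + 14x^2 + 5x + 2)·(7x^3 + 14x^2 + 11x + 4) = 11x^6 + x^5 + 3x^4 + 16x^3 + 3x^2 + 8x + 8. This has degree ≥ 4, so divide by f(x) over F_17: 11x^6 + x^5 + 3x^4 + 16x^3 + 3x^2 + 8x + 8 = (11x^2 + 4x + 11)·(x^4 + 9x^3 + 13x^2 + 6x + 10) + (3x^3 + 15x^2 + 4x). Hence a·b ≡ 3x^3 + 15x^2 + 4x (mod f). (F_17[x]/(f) is a field with 17^4 = 83521 elements since f is irreducible of degree 4.)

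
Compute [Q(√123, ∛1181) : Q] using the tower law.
[Q(√123, ∛1181) : Q] = 6

Let L = Q(√123, ∛1181). Since Q(√123) ⊂ L and [Q(√123):Q] = 2, the tower law gives 2 | [L:Q]. Likewise Q(∛1181) ⊂ L with [Q(∛1181):Q] = 3 (because 1181 is not a perfect cube), so 3 | [L:Q]. As gcd(2,3) = 1, [L:Q] is divisible by 6. Conversely L is generated over Q by √123 and ∛1181, so [L:Q] ≤ 2·3 = 6. Therefore [Q(√123, ∛1181) : Q] = 6.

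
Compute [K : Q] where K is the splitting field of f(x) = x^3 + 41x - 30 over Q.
[K : Q] = 6

By the rational root test, any rational root of the monic integer polynomial f(x) = x^3 + 41x - 30 must be an integer dividing the constant term -30, i.e. one of ±{1, 2, 3, 5, 6, 10, 15, 30}. Evaluating: f(1) = 12, f(-1) = -72, f(2) = 60, f(-2) = -120, f(3) = 120, f(-3) = -180, f(5) = 300, f(-5) = -360, f(6) = 432, f(-6) = -492, f(10) = 1380, f(-10) = -1440, f(15) = 3960, f(-15) = -4020, f(30) = 28200, f(-30) = -28260; none is 0, so f has no rational root and is therefore irreducible over Q (a cubic with no linear factor over a field is irreducible). For an irreducible cubic, the Galois group is A_3 or S_3 according as the discriminant disc(f) = -4a^3 - 27b^2 = -4·(41)^3 - 27·(-30)^2 = -299984 is or is not a square in Q. Here disc(f) = -299984 is not a perfect square in Q, so the Galois group of f over Q is not contained in A_3 and must be all of S_3. The splitting field has degree |S_3| = 6 over Q, so [K : Q] = 6.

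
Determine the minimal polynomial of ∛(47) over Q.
m_α(x) = x^3 - 47

α satisfies α^3 = 47, so x^3 - 47 annihilates α. By the rational root test, a rational root p/q (in lowest terms) of x^3 - 47 would satisfy p^3 = 47 q^3, forcing q = 1 and p^3 = 47; but 47 is not a perfect cube, contradiction. A monic cubic over Q with no rational root is irreducible (any nontrivial factorization would include a linear factor). Hence x^3 - 47 is the minimal polynomial of α, and in particular [Q(α):Q] = 3.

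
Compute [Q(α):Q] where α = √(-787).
[Q(α):Q] = 2

[Q(α):Q] equals the degree of the minimal polynomial of α. Here α^2 = -787 and x^2 + 787 is irreducible (d = -787 is squarefree, ≠ 1, hence not a square), so deg(m_α) = 2. Thus [Q(α):Q] = 2.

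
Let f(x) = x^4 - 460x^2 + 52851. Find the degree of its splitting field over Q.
[K : Q] = 4

Solving the quadratic in x^2: x^2 = (460 ± √(460^2 - 4·52851))/2 = (460 ± √196)/2 = (460 ± 14)/2, giving x^2 = 223 or x^2 = 237. So f(x) = (x^2 - 223)(x^2 - 237) and the roots of f are ±√223, ±√237. Hence the splitting field is K = Q(√223, √237). Since 223 and 237 are distinct squarefree integers > 1, their product 52851 is not a perfect square, so √237 ∉ Q(√223). By the tower law [K:Q] = [Q(√223,√237):Q(√223)] · [Q(√223):Q] = 2 · 2 = 4.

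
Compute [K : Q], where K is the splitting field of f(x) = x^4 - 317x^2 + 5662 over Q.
[K : Q] = 4

Solving the quadratic in x^2: x^2 = (317 ± √(317^2 - 4·5662))/2 = (317 ± √77841)/2 = (317 ± 279)/2, giving x^2 = 298 or x^2 = 19. So f(x) = (x^2 - 298)(x^2 - 19) and the roots of f are ±√298, ±√19. Hence the splitting field is K = Q(√298, √19). Since 298 and 19 are distinct squarefree integers > 1, their product 5662 is not a perfect square, so √19 ∉ Q(√298). By the tower law [K:Q] = [Q(√298,√19):Q(√298)] · [Q(√298):Q] = 2 · 2 = 4.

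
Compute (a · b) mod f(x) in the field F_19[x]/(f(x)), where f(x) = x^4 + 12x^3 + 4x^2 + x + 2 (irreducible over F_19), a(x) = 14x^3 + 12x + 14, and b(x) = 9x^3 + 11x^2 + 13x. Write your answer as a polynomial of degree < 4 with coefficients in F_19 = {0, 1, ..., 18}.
a · b ≡ 15x^3 + 16x^2 + 2x + 3 (mod f(x))

Multiply in F_19[x]: a(x)·b(x) = (14x^3 + 12x + 14)·(9x^3 + 11x^2 + 13x) = 12x^6 + 2x^5 + 5x^4 + 11x^3 + 6x^2 + 11x. This has degree ≥ 4, so divide by f(x) over F_19: 12x^6 + 2x^5 + 5x^4 + 11x^3 + 6x^2 + 11x = (12x^2 + 10x + 8)·(x^4 + 12x^3 + 4x^2 + x + 2) + (15x^3 + 16x^2 + 2x + 3). Hence a·b ≡ 15x^3 + 16x^2 + 2x + 3 (mod f). (F_19[x]/(f) is a field with 19^4 = 130321 elements since f is irreducible of degree 4.)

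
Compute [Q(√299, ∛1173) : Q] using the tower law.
[Q(√299, ∛1173) : Q] = 6

Let L = Q(√299, ∛1173). Since Q(√299) ⊂ L and [Q(√299):Q] = 2, the tower law gives 2 | [L:Q]. Likewise Q(∛1173) ⊂ L with [Q(∛1173):Q] = 3 (because 1173 is not a perfect cube), so 3 | [L:Q]. As gcd(2,3) = 1, [L:Q] is divisible by 6. Conversely L is generated over Q by √299 and ∛1173, so [L:Q] ≤ 2·3 = 6. Therefore [Q(√299, ∛1173) : Q] = 6.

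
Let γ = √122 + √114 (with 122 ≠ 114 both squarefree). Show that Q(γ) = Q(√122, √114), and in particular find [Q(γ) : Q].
[Q(γ) : Q] = 4 (equivalently, Q(γ) = Q(√122, √114))

Obviously Q(γ) ⊆ Q(√122, √114), and [Q(√122, √114):Q] = 4 (since 122, 114 are distinct squarefree integers > 1 with 13908 not a perfect square). To show equality we compute the minimal polynomial of γ. From γ = √122 + √114: γ^2 = 122 + 2√(13908) + 114 = 236 + 2√(13908), so γ^2 - 236 = 2√(13908); squaring, (γ^2 - 236)^2 = 4·13908, i.e. γ^4 - 472γ^2 + 55696 - 55632 = 0, i.e. γ^4 - 472γ^2 + 64 = 0. So γ is a root of x^4 - 472x^2 + 64. This polynomial is irreducible over Q: it has no rational root (each ±√122 ± √114 is irrational), and any factorization into two quadratics over Q would force √(13908) ∈ Q (pairing opposite roots) or √122, √114 ∈ Q (other pairings), all impossible. Hence [Q(γ):Q] = 4 = [Q(√122, √114):Q], so Q(γ) = Q(√122, √114).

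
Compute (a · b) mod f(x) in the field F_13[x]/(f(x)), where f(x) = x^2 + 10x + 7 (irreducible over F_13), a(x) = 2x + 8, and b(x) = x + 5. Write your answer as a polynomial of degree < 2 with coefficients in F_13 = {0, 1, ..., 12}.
a · b ≡ 11x (mod f(x))

Multiply in F_13[x]: a(x)·b(x) = (2x + 8)·(x + 5) = 2x^2 + 5x + 1. This has degree ≥ 2, so divide by f(x) over F_13: 2x^2 + 5x + 1 = (2)·(x^2 + 10x + 7) + (11x). Hence a·b ≡ 11x (mod f). (F_13[x]/(f) is a field with 13^2 = 169 elements since f is irreducible of degree 2.)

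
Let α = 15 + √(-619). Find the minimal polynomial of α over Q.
m_α(x) = x^2 - 30x + 844

From α - 15 = √(-619), squaring gives (α - 15)^2 = -619, i.e. α^2 - 30α + 225 = -619, so α^2 - 30α + 844 = 0. The discriminant of x^2 - 30x + 844 is (-30)^2 - 4·(844) = 900 - 3376 = -2476, and 4·(-619) is not a perfect square in Q since -619 is squarefree and ≠ 1. Hence x^2 - 30x + 844 is irreducible over Q and is the minimal polynomial of α.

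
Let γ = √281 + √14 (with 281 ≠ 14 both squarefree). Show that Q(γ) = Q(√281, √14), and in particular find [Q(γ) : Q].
[Q(γ) : Q] = 4 (equivalently, Q(γ) = Q(√281, √14))

Obviously Q(γ) ⊆ Q(√281, √14), and [Q(√281, √14):Q] = 4 (since 281, 14 are distinct squarefree integers > 1 with 3934 not a perfect square). To show equality we compute the minimal polynomial of γ. From γ = √281 + √14: γ^2 = 281 + 2√(3934) + 14 = 295 + 2√(3934), so γ^2 - 295 = 2√(3934); squaring, (γ^2 - 295)^2 = 4·3934, i.e. γ^4 - 590γ^2 + 87025 - 15736 = 0, i.e. γ^4 - 590γ^2 + 71289 = 0. So γ is a root of x^4 - 590x^2 + 71289. This polynomial is irreducible over Q: it has no rational root (each ±√281 ± √14 is irrational), and any factorization into two quadratics over Q would force √(3934) ∈ Q (pairing opposite roots) or √281, √14 ∈ Q (other pairings), all impossible. Hence [Q(γ):Q] = 4 = [Q(√281, √14):Q], so Q(γ) = Q(√281, √14).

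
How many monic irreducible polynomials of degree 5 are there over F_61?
There are 168919248 monic irreducible polynomials of degree 5 over F_61

Each element of F_{61^5} that lies in no proper subfield is a root of exactly one monic irreducible of degree 5 over F_61, and each such polynomial has 5 distinct roots in F_{61^5}. By Möbius inversion the count is N_61(5) = (1/5) Σ_{d|5} μ(5/d) · 61^d = (1/5)(μ(5)·61^1 + μ(1)·61^5) = 844596240/5 = 168919248.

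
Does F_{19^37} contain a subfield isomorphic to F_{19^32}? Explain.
No: F_{19^32} is not a subfield of F_{19^37}

F_{p^m} embeds in F_{p^n} iff m | n. Here 32 ∤ 37 (since 37 = 1·32 + 5 with remainder 5 ≠ 0), so F_{19^32} is not a subfield of F_{19^37}. Equivalently: if it were, the tower law would give 32 = [F_{19^32}:F_19] dividing [F_{19^37}:F_19] = 37, contradiction.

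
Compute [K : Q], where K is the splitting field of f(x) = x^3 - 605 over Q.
[K : Q] = 6

The roots of x^3 - 605 are ∛605, ω∛605, ω^2∛605 where ω = e^(2πi/3) is a primitive cube root of unity, so K = Q(∛605, ω). Now [Q(∛605):Q] = 3 (since 605 is not a perfect cube, x^3 - 605 is irreducible) and [Q(ω):Q] = 2. Both 2 and 3 divide [K:Q], and [K:Q] ≤ 3·2 = 6, so [K:Q] = 6. (Equivalently: Q(∛605) ⊂ R but ω ∉ R, so [K : Q(∛605)] = 2.)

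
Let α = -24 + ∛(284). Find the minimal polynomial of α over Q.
m_α(x) = x^3 + 72x^2 + 1728x + 13540

Set β = α + 24 = ∛(284), so β^3 = 284. Then (α + 24)^3 - 284 = 0, i.e. α is a root of g(x) = (x + 24)^3 - 284 = x^3 + 72x^2 + 1728x + 13540. Since g(x) = h(x + 24) where h(x) = x^3 - 284, and h is irreducible over Q (because 284 is not a perfect cube, so h has no rational root, and a monic cubic with no rational root is irreducible), g is also irreducible (irreducibility is preserved under the substitution x → x + 24). Hence m_α(x) = x^3 + 72x^2 + 1728x + 13540.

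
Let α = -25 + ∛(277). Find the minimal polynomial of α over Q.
m_α(x) = x^3 + 75x^2 + 1875x + 15348

Set β = α + 25 = ∛(277), so β^3 = 277. Then (α + 25)^3 - 277 = 0, i.e. α is a root of g(x) = (x + 25)^3 - 277 = x^3 + 75x^2 + 1875x + 15348. Since g(x) = h(x + 25) where h(x) = x^3 - 277, and h is irreducible over Q (because 277 is not a perfect cube, so h has no rational root, and a monic cubic with no rational root is irreducible), g is also irreducible (irreducibility is preserved under the substitution x → x + 25). Hence m_α(x) = x^3 + 75x^2 + 1875x + 15348.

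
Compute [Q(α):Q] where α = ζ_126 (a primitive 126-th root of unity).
[Q(α):Q] = 36

The minimal polynomial of ζ_126 over Q is the 126-th cyclotomic polynomial Φ_126(x), which is irreducible over Q and has degree φ(126) = 36. Hence [Q(α):Q] = φ(126) = 36.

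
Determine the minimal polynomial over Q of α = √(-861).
m_α(x) = x^2 + 861

α satisfies α^2 + 861 = 0, so x^2 + 861 annihilates α. Since d = -861 is squarefree and ≠ 1, it is not a perfect square in Q, so x^2 + 861 has no rational root and is therefore irreducible over Q (a degree-2 polynomial over a field is irreducible iff it has no root). Hence m_α(x) = x^2 + 861.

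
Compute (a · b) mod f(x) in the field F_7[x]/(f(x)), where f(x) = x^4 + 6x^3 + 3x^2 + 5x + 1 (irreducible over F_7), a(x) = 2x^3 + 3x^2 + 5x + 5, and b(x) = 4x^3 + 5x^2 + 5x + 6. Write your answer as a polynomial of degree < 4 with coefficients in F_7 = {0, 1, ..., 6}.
a · b ≡ 2x^2 + x (mod f(x))

Multiply in F_7[x]: a(x)·b(x) = (2x^3 + 3x^2 + 5x + 5)·(4x^3 + 5x^2 + 5x + 6) = x^6 + x^5 + 3x^4 + 2x^3 + 5x^2 + 6x + 2. This has degree ≥ 4, so divide by f(x) over F_7: x^6 + x^5 + 3x^4 + 2x^3 + 5x^2 + 6x + 2 = (x^2 + 2x + 2)·(x^4 + 6x^3 + 3x^2 + 5x + 1) + (2x^2 + x). Hence a·b ≡ 2x^2 + x (mod f). (F_7[x]/(f) is a field with 7^4 = 2401 elements since f is irreducible of degree 4.)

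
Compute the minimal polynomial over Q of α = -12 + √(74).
m_α(x) = x^2 + 24x + 70

From α + 12 = √(74), squaring gives (α + 12)^2 = 74, i.e. α^2 + 24α + 144 = 74, so α^2 + 24α + 70 = 0. The discriminant of x^2 + 24x + 70 is (24)^2 - 4·(70) = 576 - 280 = 296, and 4·(74) is not a perfect square in Q since 74 is squarefree and ≠ 1. Hence x^2 + 24x + 70 is irreducible over Q and is the minimal polynomial of α.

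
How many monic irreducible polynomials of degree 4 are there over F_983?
There are 233428366308 monic irreducible polynomials of degree 4 over F_983

Each element of F_{983^4} that lies in no proper subfield is a root of exactly one monic irreducible of degree 4 over F_983, and each such polynomial has 4 distinct roots in F_{983^4}. By Möbius inversion the count is N_983(4) = (1/4) Σ_{d|4} μ(4/d) · 983^d = (1/4)(μ(4)·983^1 + μ(2)·983^2 + μ(1)·983^4) = 933713465232/4 = 233428366308.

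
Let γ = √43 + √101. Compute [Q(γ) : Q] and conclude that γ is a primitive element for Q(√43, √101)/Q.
[Q(γ) : Q] = 4 (equivalently, Q(γ) = Q(√43, √101))

Obviously Q(γ) ⊆ Q(√43, √101), and [Q(√43, √101):Q] = 4 (since 43, 101 are distinct squarefree integers > 1 with 4343 not a perfect square). To show equality we compute the minimal polynomial of γ. From γ = √43 + √101: γ^2 = 43 + 2√(4343) + 101 = 144 + 2√(4343), so γ^2 - 144 = 2√(4343); squaring, (γ^2 - 144)^2 = 4·4343, i.e. γ^4 - 288γ^2 + 20736 - 17372 = 0, i.e. γ^4 - 288γ^2 + 3364 = 0. So γ is a root of x^4 - 288x^2 + 3364. This polynomial is irreducible over Q: it has no rational root (each ±√43 ± √101 is irrational), and any factorization into two quadratics over Q would force √(4343) ∈ Q (pairing opposite roots) or √43, √101 ∈ Q (other pairings), all impossible. Hence [Q(γ):Q] = 4 = [Q(√43, √101):Q], so Q(γ) = Q(√43, √101).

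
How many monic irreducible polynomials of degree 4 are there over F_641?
There are 42205696320 monic irreducible polynomials of degree 4 over F_641

Each element of F_{641^4} that lies in no proper subfield is a root of exactly one monic irreducible of degree 4 over F_641, and each such polynomial has 4 distinct roots in F_{641^4}. By Möbius inversion the count is N_641(4) = (1/4) Σ_{d|4} μ(4/d) · 641^d = (1/4)(μ(4)·641^1 + μ(2)·641^2 + μ(1)·641^4) = 168822785280/4 = 42205696320.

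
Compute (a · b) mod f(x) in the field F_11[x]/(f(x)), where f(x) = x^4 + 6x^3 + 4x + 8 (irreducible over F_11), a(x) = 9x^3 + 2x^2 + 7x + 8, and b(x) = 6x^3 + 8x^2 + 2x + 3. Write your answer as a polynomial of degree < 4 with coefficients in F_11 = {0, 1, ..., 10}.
a · b ≡ 8x^3 + 7x^2 + 7x + 7 (mod f(x))

Multiply in F_11[x]: a(x)·b(x) = (9x^3 + 2x^2 + 7x + 8)·(6x^3 + 8x^2 + 2x + 3) = 10x^6 + 7x^5 + 10x^4 + 3x^3 + 7x^2 + 4x + 2. This has degree ≥ 4, so divide by f(x) over F_11: 10x^6 + 7x^5 + 10x^4 + 3x^3 + 7x^2 + 4x + 2 = (10x^2 + 2x + 9)·(x^4 + 6x^3 + 4x + 8) + (8x^3 + 7x^2 + 7x + 7). Hence a·b ≡ 8x^3 + 7x^2 + 7x + 7 (mod f). (F_11[x]/(f) is a field with 11^4 = 14641 elements since f is irreducible of degree 4.)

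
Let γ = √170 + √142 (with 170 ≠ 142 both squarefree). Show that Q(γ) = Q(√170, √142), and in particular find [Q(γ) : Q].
[Q(γ) : Q] = 4 (equivalently, Q(γ) = Q(√170, √142))

Obviously Q(γ) ⊆ Q(√170, √142), and [Q(√170, √142):Q] = 4 (since 170, 142 are distinct squarefree integers > 1 with 24140 not a perfect square). To show equality we compute the minimal polynomial of γ. From γ = √170 + √142: γ^2 = 170 + 2√(24140) + 142 = 312 + 2√(24140), so γ^2 - 312 = 2√(24140); squaring, (γ^2 - 312)^2 = 4·24140, i.e. γ^4 - 624γ^2 + 97344 - 96560 = 0, i.e. γ^4 - 624γ^2 + 784 = 0. So γ is a root of x^4 - 624x^2 + 784. This polynomial is irreducible over Q: it has no rational root (each ±√170 ± √142 is irrational), and any factorization into two quadratics over Q would force √(24140) ∈ Q (pairing opposite roots) or √170, √142 ∈ Q (other pairings), all impossible. Hence [Q(γ):Q] = 4 = [Q(√170, √142):Q], so Q(γ) = Q(√170, √142).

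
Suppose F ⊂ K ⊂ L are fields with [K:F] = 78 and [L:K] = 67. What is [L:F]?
[L:F] = 5226

The tower law says that for any tower of field extensions F ⊂ K ⊂ L with finite degrees, [L:F] = [L:K] · [K:F]. Here this gives [L:F] = 67 · 78 = 5226.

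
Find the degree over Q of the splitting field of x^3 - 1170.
[K : Q] = 6

The roots of x^3 - 1170 are ∛1170, ω∛1170, ω^2∛1170 where ω = e^(2πi/3) is a primitive cube root of unity, so K = Q(∛1170, ω). Now [Q(∛1170):Q] = 3 (since 1170 is not a perfect cube, x^3 - 1170 is irreducible) and [Q(ω):Q] = 2. Both 2 and 3 divide [K:Q], and [K:Q] ≤ 3·2 = 6, so [K:Q] = 6. (Equivalently: Q(∛1170) ⊂ R but ω ∉ R, so [K : Q(∛1170)] = 2.)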